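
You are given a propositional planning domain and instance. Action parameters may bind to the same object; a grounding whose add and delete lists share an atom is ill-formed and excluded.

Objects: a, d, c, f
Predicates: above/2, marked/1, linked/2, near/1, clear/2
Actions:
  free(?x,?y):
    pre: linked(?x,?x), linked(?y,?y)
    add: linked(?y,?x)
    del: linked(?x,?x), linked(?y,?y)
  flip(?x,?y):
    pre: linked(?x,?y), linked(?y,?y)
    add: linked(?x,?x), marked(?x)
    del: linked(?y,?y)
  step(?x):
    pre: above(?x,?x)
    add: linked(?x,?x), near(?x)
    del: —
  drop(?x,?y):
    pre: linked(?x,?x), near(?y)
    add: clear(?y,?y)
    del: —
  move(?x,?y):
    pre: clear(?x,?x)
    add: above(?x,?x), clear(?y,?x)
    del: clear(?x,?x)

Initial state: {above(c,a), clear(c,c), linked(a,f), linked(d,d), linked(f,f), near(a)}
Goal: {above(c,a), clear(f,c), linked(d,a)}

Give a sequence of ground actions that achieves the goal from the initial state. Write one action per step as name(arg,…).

flip(a,f); free(a,d); move(c,f)

1. flip(a,f)  →  {above(c,a), clear(c,c), linked(a,a), linked(a,f), linked(d,d), marked(a), near(a)}
2. free(a,d)  →  {above(c,a), clear(c,c), linked(a,f), linked(d,a), marked(a), near(a)}
3. move(c,f)  →  {above(c,a), above(c,c), clear(f,c), linked(a,f), linked(d,a), marked(a), near(a)}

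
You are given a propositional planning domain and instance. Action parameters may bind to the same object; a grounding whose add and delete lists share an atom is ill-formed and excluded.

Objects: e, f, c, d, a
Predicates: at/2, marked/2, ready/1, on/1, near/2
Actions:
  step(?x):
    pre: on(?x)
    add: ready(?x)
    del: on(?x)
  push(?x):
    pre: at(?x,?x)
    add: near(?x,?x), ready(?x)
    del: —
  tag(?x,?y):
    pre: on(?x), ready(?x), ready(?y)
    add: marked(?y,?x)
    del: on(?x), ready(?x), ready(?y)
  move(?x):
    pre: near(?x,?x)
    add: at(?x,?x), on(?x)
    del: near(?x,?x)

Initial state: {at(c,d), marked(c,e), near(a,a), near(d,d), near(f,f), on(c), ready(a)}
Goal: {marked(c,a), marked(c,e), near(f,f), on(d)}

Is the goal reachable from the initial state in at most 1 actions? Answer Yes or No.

1. step(c)  →  {at(c,d), marked(c,e), near(a,a), near(d,d), near(f,f), ready(a), ready(c)}
2. move(d)  →  {at(c,d), at(d,d), marked(c,e), near(a,a), near(f,f), on(d), ready(a), ready(c)}
3. move(a)  →  {at(a,a), at(c,d), at(d,d), marked(c,e), near(f,f), on(a), on(d), ready(a), ready(c)}
4. tag(a,c)  →  {at(a,a), at(c,d), at(d,d), marked(c,a), marked(c,e), near(f,f), on(d)}
optimal plan length = 4; 4 > 1

No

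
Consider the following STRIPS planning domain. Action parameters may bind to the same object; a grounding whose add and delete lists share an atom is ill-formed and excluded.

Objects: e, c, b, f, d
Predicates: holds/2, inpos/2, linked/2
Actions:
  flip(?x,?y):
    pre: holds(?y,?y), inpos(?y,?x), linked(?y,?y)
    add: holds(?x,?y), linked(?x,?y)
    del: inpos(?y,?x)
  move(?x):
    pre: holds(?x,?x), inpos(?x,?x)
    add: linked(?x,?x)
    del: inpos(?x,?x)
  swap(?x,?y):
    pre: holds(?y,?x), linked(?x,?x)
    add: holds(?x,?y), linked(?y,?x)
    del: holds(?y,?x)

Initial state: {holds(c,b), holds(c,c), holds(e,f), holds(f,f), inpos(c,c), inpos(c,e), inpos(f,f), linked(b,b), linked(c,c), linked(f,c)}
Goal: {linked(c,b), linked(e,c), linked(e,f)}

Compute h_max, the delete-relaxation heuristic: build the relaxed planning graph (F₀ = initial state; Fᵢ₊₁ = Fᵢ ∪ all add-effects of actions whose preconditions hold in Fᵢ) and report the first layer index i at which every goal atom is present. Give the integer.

F0 = init (10 atoms)
F1 = F0 ∪ {holds(b,c), holds(e,c), linked(c,b), linked(e,c), linked(f,f)}  (15 atoms)
F2 = F1 ∪ {holds(c,e), holds(f,e), linked(b,c), linked(e,f)}  (19 atoms)
goal ⊆ F2  ⇒  h_max = 2

2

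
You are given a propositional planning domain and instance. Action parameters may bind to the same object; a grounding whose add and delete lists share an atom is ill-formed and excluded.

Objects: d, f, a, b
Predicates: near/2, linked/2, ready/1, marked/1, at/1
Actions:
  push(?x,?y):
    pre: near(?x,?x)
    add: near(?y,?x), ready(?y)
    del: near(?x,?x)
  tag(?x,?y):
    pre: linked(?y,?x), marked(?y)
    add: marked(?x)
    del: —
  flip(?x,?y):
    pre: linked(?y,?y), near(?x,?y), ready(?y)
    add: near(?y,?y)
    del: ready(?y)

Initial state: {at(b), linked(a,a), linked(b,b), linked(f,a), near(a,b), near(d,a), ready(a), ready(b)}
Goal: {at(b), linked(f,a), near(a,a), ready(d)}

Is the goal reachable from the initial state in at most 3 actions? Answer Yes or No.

Yes

1. flip(d,a)  →  {at(b), linked(a,a), linked(b,b), linked(f,a), near(a,a), near(a,b), near(d,a), ready(b)}
2. flip(a,b)  →  {at(b), linked(a,a), linked(b,b), linked(f,a), near(a,a), near(a,b), near(b,b), near(d,a)}
3. push(b,d)  →  {at(b), linked(a,a), linked(b,b), linked(f,a), near(a,a), near(a,b), near(d,a), near(d,b), ready(d)}
optimal plan length = 3; 3 ≤ 3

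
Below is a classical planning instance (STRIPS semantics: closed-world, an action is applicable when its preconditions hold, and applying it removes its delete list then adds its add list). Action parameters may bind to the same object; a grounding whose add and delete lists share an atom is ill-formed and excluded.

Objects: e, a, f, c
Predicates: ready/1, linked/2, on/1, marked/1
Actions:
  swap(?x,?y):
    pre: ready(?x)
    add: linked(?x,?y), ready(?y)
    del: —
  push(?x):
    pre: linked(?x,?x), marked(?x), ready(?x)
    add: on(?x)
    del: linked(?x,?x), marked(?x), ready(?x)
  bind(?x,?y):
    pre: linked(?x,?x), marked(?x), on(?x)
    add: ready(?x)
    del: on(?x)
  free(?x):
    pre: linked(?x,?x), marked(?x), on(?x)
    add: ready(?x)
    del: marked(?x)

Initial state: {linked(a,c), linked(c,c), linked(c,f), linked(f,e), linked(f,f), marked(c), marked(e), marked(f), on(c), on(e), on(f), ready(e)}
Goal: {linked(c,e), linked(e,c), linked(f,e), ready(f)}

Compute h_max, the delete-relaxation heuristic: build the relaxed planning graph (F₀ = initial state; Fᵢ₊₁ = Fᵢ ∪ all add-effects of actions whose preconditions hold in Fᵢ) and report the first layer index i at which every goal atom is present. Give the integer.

2

F0 = init (12 atoms)
F1 = F0 ∪ {linked(e,a), linked(e,c), linked(e,e), linked(e,f), ready(a), ready(c), ready(f)}  (19 atoms)
F2 = F1 ∪ {linked(a,a), linked(a,e), linked(a,f), linked(c,a), linked(c,e), linked(f,a), linked(f,c)}  (26 atoms)
goal ⊆ F2  ⇒  h_max = 2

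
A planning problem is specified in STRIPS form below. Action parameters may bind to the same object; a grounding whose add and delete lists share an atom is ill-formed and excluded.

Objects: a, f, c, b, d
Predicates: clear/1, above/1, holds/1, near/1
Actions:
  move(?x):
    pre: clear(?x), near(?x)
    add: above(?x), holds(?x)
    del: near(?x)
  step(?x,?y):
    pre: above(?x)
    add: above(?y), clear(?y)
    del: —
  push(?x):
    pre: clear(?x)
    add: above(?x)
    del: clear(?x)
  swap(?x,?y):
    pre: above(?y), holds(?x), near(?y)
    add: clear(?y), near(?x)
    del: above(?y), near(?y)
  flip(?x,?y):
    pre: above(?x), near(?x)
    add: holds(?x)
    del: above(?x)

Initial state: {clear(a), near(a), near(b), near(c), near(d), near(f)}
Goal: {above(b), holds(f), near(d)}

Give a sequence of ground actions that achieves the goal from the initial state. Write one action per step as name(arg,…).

1. move(a)  →  {above(a), clear(a), holds(a), near(b), near(c), near(d), near(f)}
2. step(a,f)  →  {above(a), above(f), clear(a), clear(f), holds(a), near(b), near(c), near(d), near(f)}
3. move(f)  →  {above(a), above(f), clear(a), clear(f), holds(a), holds(f), near(b), near(c), near(d)}
4. step(a,b)  →  {above(a), above(b), above(f), clear(a), clear(b), clear(f), holds(a), holds(f), near(b), near(c), near(d)}

move(a); step(a,f); move(f); step(a,b)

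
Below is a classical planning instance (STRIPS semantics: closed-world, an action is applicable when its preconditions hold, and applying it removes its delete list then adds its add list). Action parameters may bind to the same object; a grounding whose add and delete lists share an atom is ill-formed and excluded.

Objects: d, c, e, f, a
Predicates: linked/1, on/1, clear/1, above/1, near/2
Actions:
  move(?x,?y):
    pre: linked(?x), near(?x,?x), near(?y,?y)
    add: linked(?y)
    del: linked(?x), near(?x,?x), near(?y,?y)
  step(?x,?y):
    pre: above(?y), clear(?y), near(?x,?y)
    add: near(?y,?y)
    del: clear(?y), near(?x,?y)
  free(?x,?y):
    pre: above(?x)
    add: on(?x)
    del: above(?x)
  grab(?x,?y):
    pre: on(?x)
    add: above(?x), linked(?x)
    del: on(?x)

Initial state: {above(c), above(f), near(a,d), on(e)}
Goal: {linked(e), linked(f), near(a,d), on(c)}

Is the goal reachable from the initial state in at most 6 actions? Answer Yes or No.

1. free(c,d)  →  {above(f), near(a,d), on(c), on(e)}
2. free(f,d)  →  {near(a,d), on(c), on(e), on(f)}
3. grab(e,d)  →  {above(e), linked(e), near(a,d), on(c), on(f)}
4. grab(f,d)  →  {above(e), above(f), linked(e), linked(f), near(a,d), on(c)}
optimal plan length = 4; 4 ≤ 6

Yes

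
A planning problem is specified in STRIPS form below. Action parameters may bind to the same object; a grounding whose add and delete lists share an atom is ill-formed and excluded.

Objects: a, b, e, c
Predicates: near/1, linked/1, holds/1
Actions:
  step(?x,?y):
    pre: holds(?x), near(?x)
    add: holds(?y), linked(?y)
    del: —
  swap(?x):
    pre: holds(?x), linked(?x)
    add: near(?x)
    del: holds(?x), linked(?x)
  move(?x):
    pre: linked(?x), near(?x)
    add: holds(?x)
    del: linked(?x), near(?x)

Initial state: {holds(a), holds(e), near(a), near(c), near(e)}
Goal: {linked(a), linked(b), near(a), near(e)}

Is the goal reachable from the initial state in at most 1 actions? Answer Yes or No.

1. step(a,a)  →  {holds(a), holds(e), linked(a), near(a), near(c), near(e)}
2. step(a,b)  →  {holds(a), holds(b), holds(e), linked(a), linked(b), near(a), near(c), near(e)}
optimal plan length = 2; 2 > 1

No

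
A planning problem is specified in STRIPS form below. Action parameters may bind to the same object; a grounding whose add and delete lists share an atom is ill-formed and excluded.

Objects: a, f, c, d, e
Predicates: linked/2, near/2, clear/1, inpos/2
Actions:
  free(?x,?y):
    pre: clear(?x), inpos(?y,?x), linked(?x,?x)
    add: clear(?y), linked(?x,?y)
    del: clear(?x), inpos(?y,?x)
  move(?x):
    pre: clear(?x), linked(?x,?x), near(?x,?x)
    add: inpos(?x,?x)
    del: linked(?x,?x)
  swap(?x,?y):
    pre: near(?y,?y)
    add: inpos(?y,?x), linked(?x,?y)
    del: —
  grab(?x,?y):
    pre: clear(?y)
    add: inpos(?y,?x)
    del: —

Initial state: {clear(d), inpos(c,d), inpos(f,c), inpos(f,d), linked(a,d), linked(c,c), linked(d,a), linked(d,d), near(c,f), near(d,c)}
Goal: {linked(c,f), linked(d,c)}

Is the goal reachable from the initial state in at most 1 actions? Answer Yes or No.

No

1. free(d,c)  →  {clear(c), inpos(f,c), inpos(f,d), linked(a,d), linked(c,c), linked(d,a), linked(d,c), linked(d,d), near(c,f), near(d,c)}
2. free(c,f)  →  {clear(f), inpos(f,d), linked(a,d), linked(c,c), linked(c,f), linked(d,a), linked(d,c), linked(d,d), near(c,f), near(d,c)}
optimal plan length = 2; 2 > 1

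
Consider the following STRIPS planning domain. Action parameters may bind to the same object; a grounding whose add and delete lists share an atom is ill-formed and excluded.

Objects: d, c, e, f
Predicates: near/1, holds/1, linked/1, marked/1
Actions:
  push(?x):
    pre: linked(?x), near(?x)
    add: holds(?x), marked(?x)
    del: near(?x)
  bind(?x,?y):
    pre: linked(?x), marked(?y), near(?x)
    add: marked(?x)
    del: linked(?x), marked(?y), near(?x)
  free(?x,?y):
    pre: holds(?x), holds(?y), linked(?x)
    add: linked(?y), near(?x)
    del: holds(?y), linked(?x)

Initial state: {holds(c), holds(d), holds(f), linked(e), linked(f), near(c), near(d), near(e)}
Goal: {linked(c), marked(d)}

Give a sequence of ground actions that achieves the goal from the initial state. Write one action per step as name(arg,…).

1. free(f,d)  →  {holds(c), holds(f), linked(d), linked(e), near(c), near(d), near(e), near(f)}
2. push(d)  →  {holds(c), holds(d), holds(f), linked(d), linked(e), marked(d), near(c), near(e), near(f)}
3. free(d,c)  →  {holds(d), holds(f), linked(c), linked(e), marked(d), near(c), near(d), near(e), near(f)}

free(f,d); push(d); free(d,c)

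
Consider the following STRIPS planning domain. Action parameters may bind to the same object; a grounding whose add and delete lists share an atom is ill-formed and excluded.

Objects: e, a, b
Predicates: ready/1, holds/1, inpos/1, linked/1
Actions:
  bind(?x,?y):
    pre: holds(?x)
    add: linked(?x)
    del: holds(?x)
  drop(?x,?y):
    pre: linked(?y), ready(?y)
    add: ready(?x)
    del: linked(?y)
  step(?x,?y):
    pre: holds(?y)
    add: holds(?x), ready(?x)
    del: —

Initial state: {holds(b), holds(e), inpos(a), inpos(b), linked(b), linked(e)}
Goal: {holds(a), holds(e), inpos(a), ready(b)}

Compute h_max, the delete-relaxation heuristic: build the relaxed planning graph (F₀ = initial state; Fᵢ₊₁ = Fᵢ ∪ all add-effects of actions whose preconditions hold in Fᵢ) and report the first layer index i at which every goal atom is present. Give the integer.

1

F0 = init (6 atoms)
F1 = F0 ∪ {holds(a), ready(a), ready(b), ready(e)}  (10 atoms)
goal ⊆ F1  ⇒  h_max = 1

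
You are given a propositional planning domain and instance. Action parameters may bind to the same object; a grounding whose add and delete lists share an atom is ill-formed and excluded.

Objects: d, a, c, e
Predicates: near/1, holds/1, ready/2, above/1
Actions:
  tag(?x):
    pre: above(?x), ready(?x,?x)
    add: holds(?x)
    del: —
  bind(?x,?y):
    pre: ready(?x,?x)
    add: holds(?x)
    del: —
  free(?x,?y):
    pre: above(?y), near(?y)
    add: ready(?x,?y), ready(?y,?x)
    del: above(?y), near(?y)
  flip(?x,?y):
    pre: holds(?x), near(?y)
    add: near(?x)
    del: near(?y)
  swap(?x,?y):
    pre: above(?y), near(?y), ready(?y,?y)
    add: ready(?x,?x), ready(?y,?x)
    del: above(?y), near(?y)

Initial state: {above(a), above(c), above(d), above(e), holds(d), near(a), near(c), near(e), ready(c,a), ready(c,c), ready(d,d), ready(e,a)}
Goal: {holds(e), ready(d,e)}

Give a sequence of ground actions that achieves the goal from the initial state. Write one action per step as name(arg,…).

1. free(d,e)  →  {above(a), above(c), above(d), holds(d), near(a), near(c), ready(c,a), ready(c,c), ready(d,d), ready(d,e), ready(e,a), ready(e,d)}
2. swap(e,c)  →  {above(a), above(d), holds(d), near(a), ready(c,a), ready(c,c), ready(c,e), ready(d,d), ready(d,e), ready(e,a), ready(e,d), ready(e,e)}
3. bind(e,d)  →  {above(a), above(d), holds(d), holds(e), near(a), ready(c,a), ready(c,c), ready(c,e), ready(d,d), ready(d,e), ready(e,a), ready(e,d), ready(e,e)}

free(d,e); swap(e,c); bind(e,d)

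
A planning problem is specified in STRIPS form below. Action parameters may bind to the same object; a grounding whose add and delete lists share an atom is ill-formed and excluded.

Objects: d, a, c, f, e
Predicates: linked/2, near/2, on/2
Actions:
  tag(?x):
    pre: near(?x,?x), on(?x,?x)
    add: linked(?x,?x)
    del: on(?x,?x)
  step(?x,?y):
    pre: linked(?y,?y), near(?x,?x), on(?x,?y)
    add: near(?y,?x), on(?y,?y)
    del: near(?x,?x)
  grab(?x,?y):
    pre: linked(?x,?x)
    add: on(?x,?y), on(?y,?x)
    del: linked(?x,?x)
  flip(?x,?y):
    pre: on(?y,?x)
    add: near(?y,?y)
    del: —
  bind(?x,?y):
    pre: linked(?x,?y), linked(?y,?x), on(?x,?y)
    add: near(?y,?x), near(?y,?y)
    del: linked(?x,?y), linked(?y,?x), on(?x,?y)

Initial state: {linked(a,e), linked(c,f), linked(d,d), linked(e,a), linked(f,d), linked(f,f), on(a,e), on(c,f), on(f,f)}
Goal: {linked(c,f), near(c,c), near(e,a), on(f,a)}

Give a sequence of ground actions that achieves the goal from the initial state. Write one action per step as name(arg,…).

grab(f,a); flip(f,c); bind(a,e)

1. grab(f,a)  →  {linked(a,e), linked(c,f), linked(d,d), linked(e,a), linked(f,d), on(a,e), on(a,f), on(c,f), on(f,a), on(f,f)}
2. flip(f,c)  →  {linked(a,e), linked(c,f), linked(d,d), linked(e,a), linked(f,d), near(c,c), on(a,e), on(a,f), on(c,f), on(f,a), on(f,f)}
3. bind(a,e)  →  {linked(c,f), linked(d,d), linked(f,d), near(c,c), near(e,a), near(e,e), on(a,f), on(c,f), on(f,a), on(f,f)}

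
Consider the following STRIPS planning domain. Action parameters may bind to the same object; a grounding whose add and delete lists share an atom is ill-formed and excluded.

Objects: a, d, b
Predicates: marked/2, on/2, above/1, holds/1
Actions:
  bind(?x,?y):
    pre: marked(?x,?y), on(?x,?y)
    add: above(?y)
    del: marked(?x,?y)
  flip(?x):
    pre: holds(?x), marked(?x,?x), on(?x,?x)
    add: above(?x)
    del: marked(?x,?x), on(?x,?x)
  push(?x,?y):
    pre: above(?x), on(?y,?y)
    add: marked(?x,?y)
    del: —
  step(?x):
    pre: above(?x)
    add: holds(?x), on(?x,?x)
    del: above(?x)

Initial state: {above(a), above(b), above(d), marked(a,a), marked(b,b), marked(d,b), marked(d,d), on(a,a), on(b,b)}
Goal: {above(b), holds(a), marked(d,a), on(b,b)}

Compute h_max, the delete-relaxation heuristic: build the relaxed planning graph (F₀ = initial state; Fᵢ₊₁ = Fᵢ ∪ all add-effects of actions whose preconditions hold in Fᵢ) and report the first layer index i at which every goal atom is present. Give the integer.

1

F0 = init (9 atoms)
F1 = F0 ∪ {holds(a), holds(b), holds(d), marked(a,b), marked(b,a), marked(d,a), on(d,d)}  (16 atoms)
goal ⊆ F1  ⇒  h_max = 1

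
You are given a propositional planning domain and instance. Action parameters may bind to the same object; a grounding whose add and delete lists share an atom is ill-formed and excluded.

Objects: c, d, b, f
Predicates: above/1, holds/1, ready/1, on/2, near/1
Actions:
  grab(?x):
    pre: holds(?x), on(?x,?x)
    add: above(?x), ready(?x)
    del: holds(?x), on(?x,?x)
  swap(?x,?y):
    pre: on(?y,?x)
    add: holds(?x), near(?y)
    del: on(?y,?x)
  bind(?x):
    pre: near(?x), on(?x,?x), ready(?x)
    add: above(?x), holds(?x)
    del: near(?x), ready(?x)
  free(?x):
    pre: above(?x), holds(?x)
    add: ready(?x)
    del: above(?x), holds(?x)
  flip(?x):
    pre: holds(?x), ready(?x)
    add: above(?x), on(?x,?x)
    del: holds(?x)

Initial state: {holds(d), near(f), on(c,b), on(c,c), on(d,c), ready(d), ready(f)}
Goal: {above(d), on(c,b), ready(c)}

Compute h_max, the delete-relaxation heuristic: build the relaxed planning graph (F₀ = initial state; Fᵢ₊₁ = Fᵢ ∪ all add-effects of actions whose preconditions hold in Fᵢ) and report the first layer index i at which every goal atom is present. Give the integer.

2

F0 = init (7 atoms)
F1 = F0 ∪ {above(d), holds(b), holds(c), near(c), near(d), on(d,d)}  (13 atoms)
F2 = F1 ∪ {above(c), ready(c)}  (15 atoms)
goal ⊆ F2  ⇒  h_max = 2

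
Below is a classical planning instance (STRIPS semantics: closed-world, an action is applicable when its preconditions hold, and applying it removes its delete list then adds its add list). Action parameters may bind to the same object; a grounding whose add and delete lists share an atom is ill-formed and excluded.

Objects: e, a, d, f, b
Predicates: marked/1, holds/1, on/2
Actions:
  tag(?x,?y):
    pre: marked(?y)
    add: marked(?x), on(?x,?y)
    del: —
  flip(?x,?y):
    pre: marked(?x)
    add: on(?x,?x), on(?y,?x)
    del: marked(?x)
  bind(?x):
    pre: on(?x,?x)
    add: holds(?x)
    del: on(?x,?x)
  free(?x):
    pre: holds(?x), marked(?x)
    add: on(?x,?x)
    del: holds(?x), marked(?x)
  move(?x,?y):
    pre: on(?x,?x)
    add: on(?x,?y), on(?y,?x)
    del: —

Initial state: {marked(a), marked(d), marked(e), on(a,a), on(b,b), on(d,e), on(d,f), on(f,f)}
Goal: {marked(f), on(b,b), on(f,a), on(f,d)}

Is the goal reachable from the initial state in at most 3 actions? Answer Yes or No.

1. tag(f,a)  →  {marked(a), marked(d), marked(e), marked(f), on(a,a), on(b,b), on(d,e), on(d,f), on(f,a), on(f,f)}
2. tag(f,d)  →  {marked(a), marked(d), marked(e), marked(f), on(a,a), on(b,b), on(d,e), on(d,f), on(f,a), on(f,d), on(f,f)}
optimal plan length = 2; 2 ≤ 3

Yes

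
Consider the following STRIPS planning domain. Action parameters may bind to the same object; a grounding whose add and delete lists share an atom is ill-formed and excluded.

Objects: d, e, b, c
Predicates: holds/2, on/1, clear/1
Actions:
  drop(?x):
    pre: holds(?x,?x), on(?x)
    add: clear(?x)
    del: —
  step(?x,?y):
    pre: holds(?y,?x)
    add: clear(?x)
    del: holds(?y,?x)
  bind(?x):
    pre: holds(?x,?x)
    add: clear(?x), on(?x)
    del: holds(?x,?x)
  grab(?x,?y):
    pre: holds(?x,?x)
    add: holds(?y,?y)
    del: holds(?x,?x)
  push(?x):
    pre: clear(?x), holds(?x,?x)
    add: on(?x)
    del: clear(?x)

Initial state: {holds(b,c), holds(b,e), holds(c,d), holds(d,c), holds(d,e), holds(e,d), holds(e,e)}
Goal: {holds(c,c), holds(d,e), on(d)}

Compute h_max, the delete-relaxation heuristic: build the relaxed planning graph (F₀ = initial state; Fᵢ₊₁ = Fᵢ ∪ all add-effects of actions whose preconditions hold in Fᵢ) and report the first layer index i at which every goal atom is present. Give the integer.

2

F0 = init (7 atoms)
F1 = F0 ∪ {clear(c), clear(d), clear(e), holds(b,b), holds(c,c), holds(d,d), on(e)}  (14 atoms)
F2 = F1 ∪ {clear(b), on(b), on(c), on(d)}  (18 atoms)
goal ⊆ F2  ⇒  h_max = 2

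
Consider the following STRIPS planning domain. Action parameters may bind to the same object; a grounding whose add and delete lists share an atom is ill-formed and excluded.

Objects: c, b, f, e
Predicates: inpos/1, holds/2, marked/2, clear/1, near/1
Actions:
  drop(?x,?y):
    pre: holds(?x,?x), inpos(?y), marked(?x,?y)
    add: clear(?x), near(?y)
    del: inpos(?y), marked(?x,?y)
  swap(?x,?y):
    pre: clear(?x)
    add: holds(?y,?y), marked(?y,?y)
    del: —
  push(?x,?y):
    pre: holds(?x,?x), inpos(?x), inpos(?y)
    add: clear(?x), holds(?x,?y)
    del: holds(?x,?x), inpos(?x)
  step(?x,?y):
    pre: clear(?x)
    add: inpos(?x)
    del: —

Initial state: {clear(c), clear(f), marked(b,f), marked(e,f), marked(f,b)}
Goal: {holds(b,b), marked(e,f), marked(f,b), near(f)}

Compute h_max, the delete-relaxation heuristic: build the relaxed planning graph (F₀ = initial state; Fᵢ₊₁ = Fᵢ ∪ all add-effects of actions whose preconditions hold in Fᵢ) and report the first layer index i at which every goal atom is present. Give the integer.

2

F0 = init (5 atoms)
F1 = F0 ∪ {holds(b,b), holds(c,c), holds(e,e), holds(f,f), inpos(c), inpos(f), marked(b,b), marked(c,c), marked(e,e), marked(f,f)}  (15 atoms)
F2 = F1 ∪ {clear(b), clear(e), holds(c,f), holds(f,c), near(c), near(f)}  (21 atoms)
goal ⊆ F2  ⇒  h_max = 2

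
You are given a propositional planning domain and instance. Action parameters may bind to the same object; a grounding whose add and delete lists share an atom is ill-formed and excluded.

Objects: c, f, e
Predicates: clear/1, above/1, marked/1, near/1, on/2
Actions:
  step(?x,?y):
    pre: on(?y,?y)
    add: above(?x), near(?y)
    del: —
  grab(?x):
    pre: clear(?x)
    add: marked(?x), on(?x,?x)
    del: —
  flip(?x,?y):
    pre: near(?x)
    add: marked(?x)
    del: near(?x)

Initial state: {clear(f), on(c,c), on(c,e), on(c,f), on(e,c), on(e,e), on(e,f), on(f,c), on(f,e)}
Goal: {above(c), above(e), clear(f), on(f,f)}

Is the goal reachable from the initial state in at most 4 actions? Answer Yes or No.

1. step(c,c)  →  {above(c), clear(f), near(c), on(c,c), on(c,e), on(c,f), on(e,c), on(e,e), on(e,f), on(f,c), on(f,e)}
2. step(e,c)  →  {above(c), above(e), clear(f), near(c), on(c,c), on(c,e), on(c,f), on(e,c), on(e,e), on(e,f), on(f,c), on(f,e)}
3. grab(f)  →  {above(c), above(e), clear(f), marked(f), near(c), on(c,c), on(c,e), on(c,f), on(e,c), on(e,e), on(e,f), on(f,c), on(f,e), on(f,f)}
optimal plan length = 3; 3 ≤ 4

Yes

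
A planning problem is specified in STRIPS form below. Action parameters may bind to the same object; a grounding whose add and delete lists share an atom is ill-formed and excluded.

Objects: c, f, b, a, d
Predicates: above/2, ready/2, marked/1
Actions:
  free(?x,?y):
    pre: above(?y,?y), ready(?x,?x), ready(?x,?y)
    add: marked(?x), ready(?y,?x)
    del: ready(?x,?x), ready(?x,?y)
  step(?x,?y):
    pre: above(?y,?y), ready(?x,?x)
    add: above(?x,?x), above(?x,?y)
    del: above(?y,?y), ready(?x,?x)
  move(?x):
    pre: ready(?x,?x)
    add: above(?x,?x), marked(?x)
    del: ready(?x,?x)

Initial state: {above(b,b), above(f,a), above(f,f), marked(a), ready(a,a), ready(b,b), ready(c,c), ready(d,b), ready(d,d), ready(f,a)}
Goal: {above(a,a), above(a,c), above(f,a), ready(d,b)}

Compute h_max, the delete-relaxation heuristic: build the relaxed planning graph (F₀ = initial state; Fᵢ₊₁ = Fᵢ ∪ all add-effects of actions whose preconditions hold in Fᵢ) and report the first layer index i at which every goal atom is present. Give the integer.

2

F0 = init (10 atoms)
F1 = F0 ∪ {above(a,a), above(a,b), above(a,f), above(b,f), above(c,b), above(c,c), above(c,f), above(d,b), above(d,d), above(d,f), marked(b), marked(c), marked(d), ready(b,d)}  (24 atoms)
F2 = F1 ∪ {above(a,c), above(a,d), above(b,a), above(b,c), above(b,d), above(c,a), above(c,d), above(d,a), above(d,c)}  (33 atoms)
goal ⊆ F2  ⇒  h_max = 2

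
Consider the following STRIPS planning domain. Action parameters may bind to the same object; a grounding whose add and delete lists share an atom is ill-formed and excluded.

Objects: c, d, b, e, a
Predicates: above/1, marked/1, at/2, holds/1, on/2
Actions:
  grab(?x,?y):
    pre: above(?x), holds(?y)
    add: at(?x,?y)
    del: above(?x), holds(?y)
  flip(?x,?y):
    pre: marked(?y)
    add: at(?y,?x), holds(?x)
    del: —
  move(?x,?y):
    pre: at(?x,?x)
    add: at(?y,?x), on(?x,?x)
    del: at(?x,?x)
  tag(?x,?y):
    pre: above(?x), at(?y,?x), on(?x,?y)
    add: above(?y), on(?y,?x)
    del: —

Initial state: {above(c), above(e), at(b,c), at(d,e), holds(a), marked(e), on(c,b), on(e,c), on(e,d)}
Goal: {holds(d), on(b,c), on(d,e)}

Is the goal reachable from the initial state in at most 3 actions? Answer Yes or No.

1. flip(d,e)  →  {above(c), above(e), at(b,c), at(d,e), at(e,d), holds(a), holds(d), marked(e), on(c,b), on(e,c), on(e,d)}
2. tag(c,b)  →  {above(b), above(c), above(e), at(b,c), at(d,e), at(e,d), holds(a), holds(d), marked(e), on(b,c), on(c,b), on(e,c), on(e,d)}
3. tag(e,d)  →  {above(b), above(c), above(d), above(e), at(b,c), at(d,e), at(e,d), holds(a), holds(d), marked(e), on(b,c), on(c,b), on(d,e), on(e,c), on(e,d)}
optimal plan length = 3; 3 ≤ 3

Yes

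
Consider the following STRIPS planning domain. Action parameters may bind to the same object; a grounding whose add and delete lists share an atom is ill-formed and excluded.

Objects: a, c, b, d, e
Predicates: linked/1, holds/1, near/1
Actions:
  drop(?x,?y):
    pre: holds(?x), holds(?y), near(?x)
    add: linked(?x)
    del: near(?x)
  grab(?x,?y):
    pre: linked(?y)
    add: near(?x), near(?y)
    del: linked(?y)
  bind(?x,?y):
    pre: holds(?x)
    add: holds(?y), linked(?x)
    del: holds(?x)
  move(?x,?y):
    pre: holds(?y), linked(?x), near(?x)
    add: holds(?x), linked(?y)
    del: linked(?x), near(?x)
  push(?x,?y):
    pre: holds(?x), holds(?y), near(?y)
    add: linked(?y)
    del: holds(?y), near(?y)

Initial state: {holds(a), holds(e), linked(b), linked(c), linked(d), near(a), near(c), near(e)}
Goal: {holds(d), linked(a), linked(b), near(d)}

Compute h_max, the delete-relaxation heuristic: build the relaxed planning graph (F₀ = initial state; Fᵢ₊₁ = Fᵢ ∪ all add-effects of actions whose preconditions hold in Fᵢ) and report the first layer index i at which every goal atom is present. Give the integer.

F0 = init (8 atoms)
F1 = F0 ∪ {holds(b), holds(c), holds(d), linked(a), linked(e), near(b), near(d)}  (15 atoms)
goal ⊆ F1  ⇒  h_max = 1

1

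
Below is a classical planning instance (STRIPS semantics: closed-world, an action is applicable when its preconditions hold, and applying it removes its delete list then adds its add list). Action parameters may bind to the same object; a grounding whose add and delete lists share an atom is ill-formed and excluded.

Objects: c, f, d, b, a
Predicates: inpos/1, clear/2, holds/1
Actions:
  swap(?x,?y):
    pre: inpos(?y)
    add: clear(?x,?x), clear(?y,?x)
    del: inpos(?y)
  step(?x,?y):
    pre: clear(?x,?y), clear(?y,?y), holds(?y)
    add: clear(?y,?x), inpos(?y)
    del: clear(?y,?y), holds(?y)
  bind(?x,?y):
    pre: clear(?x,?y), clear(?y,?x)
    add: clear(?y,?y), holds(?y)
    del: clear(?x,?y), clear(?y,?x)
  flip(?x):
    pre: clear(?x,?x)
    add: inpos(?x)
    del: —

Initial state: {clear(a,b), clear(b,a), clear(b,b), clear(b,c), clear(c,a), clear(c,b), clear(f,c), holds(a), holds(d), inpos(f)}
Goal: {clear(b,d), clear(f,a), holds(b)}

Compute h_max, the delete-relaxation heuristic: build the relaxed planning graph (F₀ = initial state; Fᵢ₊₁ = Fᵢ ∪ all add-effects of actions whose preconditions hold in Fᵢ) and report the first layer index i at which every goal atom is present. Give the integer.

F0 = init (10 atoms)
F1 = F0 ∪ {clear(a,a), clear(c,c), clear(d,d), clear(f,a), clear(f,b), clear(f,d), clear(f,f), holds(b), holds(c), inpos(b)}  (20 atoms)
F2 = F1 ∪ {clear(a,c), clear(a,f), clear(b,d), clear(b,f), clear(c,f), clear(d,f), inpos(a), inpos(c), inpos(d)}  (29 atoms)
goal ⊆ F2  ⇒  h_max = 2

2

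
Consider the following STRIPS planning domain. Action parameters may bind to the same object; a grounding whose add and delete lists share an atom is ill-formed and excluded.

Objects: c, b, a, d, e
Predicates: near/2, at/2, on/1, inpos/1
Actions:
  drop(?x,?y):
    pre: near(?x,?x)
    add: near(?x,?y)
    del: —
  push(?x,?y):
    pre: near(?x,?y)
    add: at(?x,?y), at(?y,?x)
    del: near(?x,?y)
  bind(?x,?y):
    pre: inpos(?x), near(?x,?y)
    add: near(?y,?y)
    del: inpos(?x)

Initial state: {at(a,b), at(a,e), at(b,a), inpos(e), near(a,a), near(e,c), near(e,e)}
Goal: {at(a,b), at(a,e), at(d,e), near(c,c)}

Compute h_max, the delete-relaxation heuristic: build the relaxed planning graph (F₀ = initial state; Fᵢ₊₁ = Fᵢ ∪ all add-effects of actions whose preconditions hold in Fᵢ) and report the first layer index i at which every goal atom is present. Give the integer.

2

F0 = init (7 atoms)
F1 = F0 ∪ {at(a,a), at(c,e), at(e,c), at(e,e), near(a,b), near(a,c), near(a,d), near(a,e), near(c,c), near(e,a), near(e,b), near(e,d)}  (19 atoms)
F2 = F1 ∪ {at(a,c), at(a,d), at(b,e), at(c,a), at(c,c), at(d,a), at(d,e), at(e,a), at(e,b), at(e,d), near(b,b), near(c,a), near(c,b), near(c,d), near(c,e), near(d,d)}  (35 atoms)
goal ⊆ F2  ⇒  h_max = 2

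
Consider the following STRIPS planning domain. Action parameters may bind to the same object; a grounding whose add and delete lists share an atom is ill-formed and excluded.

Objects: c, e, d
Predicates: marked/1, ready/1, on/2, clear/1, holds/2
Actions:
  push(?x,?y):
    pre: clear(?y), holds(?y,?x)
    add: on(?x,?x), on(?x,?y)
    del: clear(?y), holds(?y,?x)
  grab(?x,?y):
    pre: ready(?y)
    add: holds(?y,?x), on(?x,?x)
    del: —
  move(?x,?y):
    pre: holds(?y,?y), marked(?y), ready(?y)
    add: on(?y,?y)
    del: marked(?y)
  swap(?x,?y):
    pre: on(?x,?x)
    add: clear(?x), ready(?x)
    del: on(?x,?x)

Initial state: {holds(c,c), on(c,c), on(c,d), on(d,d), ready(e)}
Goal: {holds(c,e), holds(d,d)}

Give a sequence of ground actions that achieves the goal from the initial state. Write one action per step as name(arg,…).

1. swap(c,c)  →  {clear(c), holds(c,c), on(c,d), on(d,d), ready(c), ready(e)}
2. grab(e,c)  →  {clear(c), holds(c,c), holds(c,e), on(c,d), on(d,d), on(e,e), ready(c), ready(e)}
3. swap(d,c)  →  {clear(c), clear(d), holds(c,c), holds(c,e), on(c,d), on(e,e), ready(c), ready(d), ready(e)}
4. grab(d,d)  →  {clear(c), clear(d), holds(c,c), holds(c,e), holds(d,d), on(c,d), on(d,d), on(e,e), ready(c), ready(d), ready(e)}

swap(c,c); grab(e,c); swap(d,c); grab(d,d)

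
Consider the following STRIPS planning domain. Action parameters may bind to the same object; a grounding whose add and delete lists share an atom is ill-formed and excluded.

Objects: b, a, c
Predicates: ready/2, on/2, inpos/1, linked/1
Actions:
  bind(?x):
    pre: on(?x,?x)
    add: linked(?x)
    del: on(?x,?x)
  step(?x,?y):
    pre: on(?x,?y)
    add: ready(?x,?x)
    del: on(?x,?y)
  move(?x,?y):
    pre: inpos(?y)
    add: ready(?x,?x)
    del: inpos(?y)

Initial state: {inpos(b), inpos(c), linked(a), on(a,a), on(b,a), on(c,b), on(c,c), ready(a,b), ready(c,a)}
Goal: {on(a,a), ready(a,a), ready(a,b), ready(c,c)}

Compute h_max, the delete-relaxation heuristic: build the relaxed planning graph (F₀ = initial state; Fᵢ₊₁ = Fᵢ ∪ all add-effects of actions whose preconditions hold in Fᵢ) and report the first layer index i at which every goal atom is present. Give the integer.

F0 = init (9 atoms)
F1 = F0 ∪ {linked(c), ready(a,a), ready(b,b), ready(c,c)}  (13 atoms)
goal ⊆ F1  ⇒  h_max = 1

1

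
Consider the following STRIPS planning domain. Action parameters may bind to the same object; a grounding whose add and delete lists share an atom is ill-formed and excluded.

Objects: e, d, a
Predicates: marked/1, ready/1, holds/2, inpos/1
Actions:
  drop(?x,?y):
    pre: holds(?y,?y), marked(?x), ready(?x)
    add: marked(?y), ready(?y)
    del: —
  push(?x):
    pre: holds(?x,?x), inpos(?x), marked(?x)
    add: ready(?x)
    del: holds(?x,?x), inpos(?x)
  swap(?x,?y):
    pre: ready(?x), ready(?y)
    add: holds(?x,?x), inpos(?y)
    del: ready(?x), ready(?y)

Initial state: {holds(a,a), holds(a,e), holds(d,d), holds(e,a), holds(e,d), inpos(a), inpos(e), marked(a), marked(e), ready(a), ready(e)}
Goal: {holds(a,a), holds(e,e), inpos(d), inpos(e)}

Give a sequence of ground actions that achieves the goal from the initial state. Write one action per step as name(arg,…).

drop(e,d); swap(e,d)

1. drop(e,d)  →  {holds(a,a), holds(a,e), holds(d,d), holds(e,a), holds(e,d), inpos(a), inpos(e), marked(a), marked(d), marked(e), ready(a), ready(d), ready(e)}
2. swap(e,d)  →  {holds(a,a), holds(a,e), holds(d,d), holds(e,a), holds(e,d), holds(e,e), inpos(a), inpos(d), inpos(e), marked(a), marked(d), marked(e), ready(a)}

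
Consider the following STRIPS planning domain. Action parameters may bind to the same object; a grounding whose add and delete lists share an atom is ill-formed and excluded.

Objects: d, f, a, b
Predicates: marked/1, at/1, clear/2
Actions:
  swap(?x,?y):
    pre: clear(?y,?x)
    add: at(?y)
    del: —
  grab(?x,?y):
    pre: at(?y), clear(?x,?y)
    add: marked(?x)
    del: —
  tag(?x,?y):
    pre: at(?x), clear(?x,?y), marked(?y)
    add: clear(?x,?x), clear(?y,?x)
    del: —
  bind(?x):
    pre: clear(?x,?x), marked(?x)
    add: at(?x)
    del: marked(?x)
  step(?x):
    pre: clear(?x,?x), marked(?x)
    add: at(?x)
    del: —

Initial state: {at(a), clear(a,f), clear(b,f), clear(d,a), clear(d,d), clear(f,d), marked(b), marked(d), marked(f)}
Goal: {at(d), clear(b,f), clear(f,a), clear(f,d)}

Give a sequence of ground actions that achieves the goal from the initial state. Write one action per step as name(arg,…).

1. swap(d,d)  →  {at(a), at(d), clear(a,f), clear(b,f), clear(d,a), clear(d,d), clear(f,d), marked(b), marked(d), marked(f)}
2. tag(a,f)  →  {at(a), at(d), clear(a,a), clear(a,f), clear(b,f), clear(d,a), clear(d,d), clear(f,a), clear(f,d), marked(b), marked(d), marked(f)}

swap(d,d); tag(a,f)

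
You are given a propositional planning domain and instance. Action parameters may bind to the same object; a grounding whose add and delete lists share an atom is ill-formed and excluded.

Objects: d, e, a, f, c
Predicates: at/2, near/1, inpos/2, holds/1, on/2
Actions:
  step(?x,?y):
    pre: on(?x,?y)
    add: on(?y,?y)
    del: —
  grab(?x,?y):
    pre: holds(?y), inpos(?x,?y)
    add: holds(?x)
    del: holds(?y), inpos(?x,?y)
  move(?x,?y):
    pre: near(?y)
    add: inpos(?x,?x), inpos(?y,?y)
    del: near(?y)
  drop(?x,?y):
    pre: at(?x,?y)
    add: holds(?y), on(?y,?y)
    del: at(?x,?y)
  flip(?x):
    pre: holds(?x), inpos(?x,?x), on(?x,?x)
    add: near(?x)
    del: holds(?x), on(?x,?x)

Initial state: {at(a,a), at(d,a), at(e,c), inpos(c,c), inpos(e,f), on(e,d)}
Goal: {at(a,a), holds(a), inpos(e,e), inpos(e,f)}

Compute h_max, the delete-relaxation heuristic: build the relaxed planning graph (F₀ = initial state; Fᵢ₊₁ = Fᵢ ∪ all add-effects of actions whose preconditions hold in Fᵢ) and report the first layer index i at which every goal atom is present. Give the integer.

3

F0 = init (6 atoms)
F1 = F0 ∪ {holds(a), holds(c), on(a,a), on(c,c), on(d,d)}  (11 atoms)
F2 = F1 ∪ {near(c)}  (12 atoms)
F3 = F2 ∪ {inpos(a,a), inpos(d,d), inpos(e,e), inpos(f,f)}  (16 atoms)
goal ⊆ F3  ⇒  h_max = 3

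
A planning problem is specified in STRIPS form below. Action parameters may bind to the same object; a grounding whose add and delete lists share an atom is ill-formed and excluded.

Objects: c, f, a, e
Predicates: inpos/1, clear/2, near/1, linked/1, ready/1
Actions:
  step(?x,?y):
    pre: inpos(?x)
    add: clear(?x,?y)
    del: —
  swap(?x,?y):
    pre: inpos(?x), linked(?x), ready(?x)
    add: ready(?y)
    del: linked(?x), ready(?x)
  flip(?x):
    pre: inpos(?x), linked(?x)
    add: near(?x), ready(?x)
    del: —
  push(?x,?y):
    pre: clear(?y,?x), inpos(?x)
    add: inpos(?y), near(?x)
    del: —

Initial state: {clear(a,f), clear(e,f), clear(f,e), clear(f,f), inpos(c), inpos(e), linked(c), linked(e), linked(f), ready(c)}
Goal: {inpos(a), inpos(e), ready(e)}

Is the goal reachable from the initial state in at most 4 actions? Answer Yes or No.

1. swap(c,e)  →  {clear(a,f), clear(e,f), clear(f,e), clear(f,f), inpos(c), inpos(e), linked(e), linked(f), ready(e)}
2. push(e,f)  →  {clear(a,f), clear(e,f), clear(f,e), clear(f,f), inpos(c), inpos(e), inpos(f), linked(e), linked(f), near(e), ready(e)}
3. push(f,a)  →  {clear(a,f), clear(e,f), clear(f,e), clear(f,f), inpos(a), inpos(c), inpos(e), inpos(f), linked(e), linked(f), near(e), near(f), ready(e)}
optimal plan length = 3; 3 ≤ 4

Yes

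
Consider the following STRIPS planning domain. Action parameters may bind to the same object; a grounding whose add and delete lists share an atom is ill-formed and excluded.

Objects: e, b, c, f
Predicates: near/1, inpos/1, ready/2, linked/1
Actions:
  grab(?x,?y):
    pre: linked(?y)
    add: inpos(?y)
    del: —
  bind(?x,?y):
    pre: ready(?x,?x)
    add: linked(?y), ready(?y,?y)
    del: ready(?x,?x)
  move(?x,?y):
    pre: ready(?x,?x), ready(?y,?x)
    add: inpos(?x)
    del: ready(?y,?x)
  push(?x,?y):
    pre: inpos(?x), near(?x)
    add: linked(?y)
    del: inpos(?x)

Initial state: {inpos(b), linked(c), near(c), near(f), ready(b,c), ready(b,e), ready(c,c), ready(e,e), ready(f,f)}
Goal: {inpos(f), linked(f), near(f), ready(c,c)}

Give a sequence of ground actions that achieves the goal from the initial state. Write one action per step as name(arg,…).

bind(e,f); grab(e,f)

1. bind(e,f)  →  {inpos(b), linked(c), linked(f), near(c), near(f), ready(b,c), ready(b,e), ready(c,c), ready(f,f)}
2. grab(e,f)  →  {inpos(b), inpos(f), linked(c), linked(f), near(c), near(f), ready(b,c), ready(b,e), ready(c,c), ready(f,f)}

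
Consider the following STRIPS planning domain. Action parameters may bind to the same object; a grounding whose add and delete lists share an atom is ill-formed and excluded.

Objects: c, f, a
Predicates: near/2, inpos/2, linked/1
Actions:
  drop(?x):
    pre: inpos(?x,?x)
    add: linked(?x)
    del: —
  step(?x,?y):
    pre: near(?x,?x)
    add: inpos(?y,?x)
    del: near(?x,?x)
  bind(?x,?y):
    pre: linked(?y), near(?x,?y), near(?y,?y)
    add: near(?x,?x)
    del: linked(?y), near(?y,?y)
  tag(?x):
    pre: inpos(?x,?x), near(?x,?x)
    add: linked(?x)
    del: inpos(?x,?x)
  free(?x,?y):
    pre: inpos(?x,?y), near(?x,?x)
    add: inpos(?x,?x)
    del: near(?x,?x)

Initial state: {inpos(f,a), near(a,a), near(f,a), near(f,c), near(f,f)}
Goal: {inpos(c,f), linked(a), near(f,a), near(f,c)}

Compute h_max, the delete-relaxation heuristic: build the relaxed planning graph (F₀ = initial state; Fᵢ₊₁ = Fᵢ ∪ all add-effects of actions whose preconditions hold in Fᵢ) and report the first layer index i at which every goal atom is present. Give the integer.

F0 = init (5 atoms)
F1 = F0 ∪ {inpos(a,a), inpos(a,f), inpos(c,a), inpos(c,f), inpos(f,f)}  (10 atoms)
F2 = F1 ∪ {linked(a), linked(f)}  (12 atoms)
goal ⊆ F2  ⇒  h_max = 2

2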